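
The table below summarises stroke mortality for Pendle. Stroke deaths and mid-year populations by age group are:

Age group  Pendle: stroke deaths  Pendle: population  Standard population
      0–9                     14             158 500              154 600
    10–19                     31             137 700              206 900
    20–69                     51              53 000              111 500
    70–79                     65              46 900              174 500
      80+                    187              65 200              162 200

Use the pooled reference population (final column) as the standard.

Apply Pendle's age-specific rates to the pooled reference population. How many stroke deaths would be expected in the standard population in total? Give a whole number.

875

Age-specific rates per 100 000 for Pendle: 8.83, 22.51, 96.23, 138.59, 286.81.
Expected stroke deaths = Σ (standard pop × age-specific rate ÷ 100 000)
= 154 600×8.83/100 000 + 206 900×22.51/100 000 + 111 500×96.23/100 000 + 174 500×138.59/100 000 + 162 200×286.81/100 000
= 13.66 + 46.58 + 107.29 + 241.84 + 465.21 = 874.58.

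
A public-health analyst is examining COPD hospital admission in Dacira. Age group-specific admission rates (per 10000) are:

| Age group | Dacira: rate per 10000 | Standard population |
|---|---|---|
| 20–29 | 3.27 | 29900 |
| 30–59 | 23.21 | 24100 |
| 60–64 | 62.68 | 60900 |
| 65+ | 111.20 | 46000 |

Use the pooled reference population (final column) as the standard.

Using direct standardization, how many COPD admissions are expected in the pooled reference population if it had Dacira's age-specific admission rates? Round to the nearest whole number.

959

Expected COPD admissions = Σ (standard pop × age-specific rate ÷ 10000)
= 29900×3.27/10000 + 24100×23.21/10000 + 60900×62.68/10000 + 46000×111.20/10000
= 9.78 + 55.94 + 381.72 + 511.52 = 958.95.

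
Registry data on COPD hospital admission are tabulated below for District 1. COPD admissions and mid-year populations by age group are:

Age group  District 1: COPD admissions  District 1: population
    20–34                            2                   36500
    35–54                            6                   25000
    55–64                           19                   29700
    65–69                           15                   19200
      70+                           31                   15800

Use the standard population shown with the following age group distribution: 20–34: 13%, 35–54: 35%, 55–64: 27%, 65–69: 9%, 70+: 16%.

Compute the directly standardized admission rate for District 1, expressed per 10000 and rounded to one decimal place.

6.5

Age-specific rates per 10000 for District 1: 0.55, 2.40, 6.40, 7.81, 19.62.
Standard weights: 0.13, 0.35, 0.27, 0.09, 0.16.
Standardized rate: 0.1300×0.55 + 0.3500×2.40 + 0.2700×6.40 + 0.0900×7.81 + 0.1600×19.62 = 6.4809 per 10000.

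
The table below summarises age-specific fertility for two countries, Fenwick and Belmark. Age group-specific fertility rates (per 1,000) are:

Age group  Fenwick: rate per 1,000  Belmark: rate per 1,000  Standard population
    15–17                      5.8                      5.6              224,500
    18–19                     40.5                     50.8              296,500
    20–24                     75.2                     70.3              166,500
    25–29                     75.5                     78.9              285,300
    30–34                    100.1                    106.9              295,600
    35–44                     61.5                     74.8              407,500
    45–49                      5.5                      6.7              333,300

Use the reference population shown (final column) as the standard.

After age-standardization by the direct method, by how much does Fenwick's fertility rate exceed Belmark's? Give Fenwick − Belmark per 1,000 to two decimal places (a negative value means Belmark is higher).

-5.47

Standard total = 2,009,200; weights = 0.1117, 0.1476, 0.0829, 0.1420, 0.1471, 0.2028, 0.1659.
Fenwick: 0.1117×5.8 + 0.1476×40.5 + 0.0829×75.2 + 0.1420×75.5 + 0.1471×100.1 + 0.2028×61.5 + 0.1659×5.5 = 51.6899 per 1,000.
Belmark: 0.1117×5.6 + 0.1476×50.8 + 0.0829×70.3 + 0.1420×78.9 + 0.1471×106.9 + 0.2028×74.8 + 0.1659×6.7 = 57.1612 per 1,000.
Difference = 51.6899 − 57.1612 = -5.4713.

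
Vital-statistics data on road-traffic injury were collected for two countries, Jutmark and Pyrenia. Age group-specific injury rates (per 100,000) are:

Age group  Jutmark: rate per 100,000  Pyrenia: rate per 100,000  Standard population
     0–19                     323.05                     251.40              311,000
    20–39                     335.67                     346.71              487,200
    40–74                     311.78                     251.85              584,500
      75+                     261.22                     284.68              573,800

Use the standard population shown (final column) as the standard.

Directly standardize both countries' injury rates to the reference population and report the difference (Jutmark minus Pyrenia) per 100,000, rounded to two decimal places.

19.66

Standard total = 1,956,500; weights = 0.1590, 0.2490, 0.2987, 0.2933.
Jutmark: 0.1590×323.05 + 0.2490×335.67 + 0.2987×311.78 + 0.2933×261.22 = 304.6923 per 100,000.
Pyrenia: 0.1590×251.40 + 0.2490×346.71 + 0.2987×251.85 + 0.2933×284.68 = 285.0285 per 100,000.
Difference = 304.6923 − 285.0285 = 19.6638.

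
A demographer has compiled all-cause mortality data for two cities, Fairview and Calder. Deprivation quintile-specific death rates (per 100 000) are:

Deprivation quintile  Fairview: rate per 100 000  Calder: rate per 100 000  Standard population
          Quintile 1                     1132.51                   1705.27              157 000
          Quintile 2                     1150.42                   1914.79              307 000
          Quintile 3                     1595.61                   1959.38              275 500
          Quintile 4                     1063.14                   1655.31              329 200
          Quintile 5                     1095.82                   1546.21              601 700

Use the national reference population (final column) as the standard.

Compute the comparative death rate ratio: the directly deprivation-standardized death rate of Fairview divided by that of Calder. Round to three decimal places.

0.690

Standard total = 1 670 400; weights = 0.0940, 0.1838, 0.1649, 0.1971, 0.3602.
Fairview: 0.0940×1132.51 + 0.1838×1150.42 + 0.1649×1595.61 + 0.1971×1063.14 + 0.3602×1095.82 = 1185.2934 per 100 000.
Calder: 0.0940×1705.27 + 0.1838×1914.79 + 0.1649×1959.38 + 0.1971×1655.31 + 0.3602×1546.21 = 1718.5463 per 100 000.
Ratio = 1185.2934 ÷ 1718.5463 = 0.68971.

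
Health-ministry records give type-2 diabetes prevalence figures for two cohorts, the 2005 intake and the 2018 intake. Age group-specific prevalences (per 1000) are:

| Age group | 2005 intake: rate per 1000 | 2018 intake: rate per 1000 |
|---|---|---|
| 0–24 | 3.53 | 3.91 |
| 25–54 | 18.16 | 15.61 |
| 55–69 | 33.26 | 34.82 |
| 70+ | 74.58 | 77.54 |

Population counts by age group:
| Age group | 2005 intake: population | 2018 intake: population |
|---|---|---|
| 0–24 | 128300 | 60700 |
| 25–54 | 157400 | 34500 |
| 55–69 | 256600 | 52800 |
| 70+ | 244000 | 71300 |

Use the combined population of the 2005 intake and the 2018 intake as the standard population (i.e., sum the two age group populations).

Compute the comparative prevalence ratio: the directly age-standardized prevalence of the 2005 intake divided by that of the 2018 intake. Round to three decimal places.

Combined standard total = 1005600; weights = 0.1879, 0.1908, 0.3077, 0.3135.
The 2005 intake: 0.1879×3.53 + 0.1908×18.16 + 0.3077×33.26 + 0.3135×74.58 = 37.7464 per 1000.
The 2018 intake: 0.1879×3.91 + 0.1908×15.61 + 0.3077×34.82 + 0.3135×77.54 = 38.7393 per 1000.
Ratio = 37.7464 ÷ 38.7393 = 0.97437.

0.974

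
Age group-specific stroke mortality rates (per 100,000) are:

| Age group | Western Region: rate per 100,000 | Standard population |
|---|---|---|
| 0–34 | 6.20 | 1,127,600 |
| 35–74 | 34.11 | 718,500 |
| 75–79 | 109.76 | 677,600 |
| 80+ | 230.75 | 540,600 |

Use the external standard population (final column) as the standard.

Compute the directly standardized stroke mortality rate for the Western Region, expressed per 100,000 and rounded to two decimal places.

Standard total = 3,064,300; weights = 0.3680, 0.2345, 0.2211, 0.1764.
Standardized rate: 0.3680×6.20 + 0.2345×34.11 + 0.2211×109.76 + 0.1764×230.75 = 75.2589 per 100,000.

75.26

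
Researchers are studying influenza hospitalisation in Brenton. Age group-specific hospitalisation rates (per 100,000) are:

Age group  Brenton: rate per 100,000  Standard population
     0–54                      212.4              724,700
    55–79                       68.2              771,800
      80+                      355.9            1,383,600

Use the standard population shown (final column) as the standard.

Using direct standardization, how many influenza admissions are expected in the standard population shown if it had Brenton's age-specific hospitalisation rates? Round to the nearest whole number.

Expected influenza admissions = Σ (standard pop × age-specific rate ÷ 100,000)
= 724,700×212.4/100,000 + 771,800×68.2/100,000 + 1,383,600×355.9/100,000
= 1539.26 + 526.37 + 4924.23 = 6989.86.

6990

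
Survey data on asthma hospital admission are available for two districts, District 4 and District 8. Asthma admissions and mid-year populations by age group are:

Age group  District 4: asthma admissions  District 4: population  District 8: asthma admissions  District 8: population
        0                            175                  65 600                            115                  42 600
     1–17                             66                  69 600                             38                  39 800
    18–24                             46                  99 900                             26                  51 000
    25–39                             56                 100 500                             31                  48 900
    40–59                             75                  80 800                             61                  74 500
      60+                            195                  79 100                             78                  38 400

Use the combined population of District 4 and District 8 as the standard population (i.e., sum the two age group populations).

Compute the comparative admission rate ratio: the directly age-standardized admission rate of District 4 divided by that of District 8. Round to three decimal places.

1.048

Age-specific rates per 10 000 for District 4: 26.68, 9.48, 4.60, 5.57, 9.28, 24.65.
For District 8: 27.00, 9.55, 5.10, 6.34, 8.19, 20.31.
Combined standard total = 790 700; weights = 0.1368, 0.1384, 0.1908, 0.1889, 0.1964, 0.1486.
District 4: 0.1368×26.68 + 0.1384×9.48 + 0.1908×4.60 + 0.1889×5.57 + 0.1964×9.28 + 0.1486×24.65 = 12.3806 per 10 000.
District 8: 0.1368×27.00 + 0.1384×9.55 + 0.1908×5.10 + 0.1889×6.34 + 0.1964×8.19 + 0.1486×20.31 = 11.8125 per 10 000.
Ratio = 12.3806 ÷ 11.8125 = 1.04809.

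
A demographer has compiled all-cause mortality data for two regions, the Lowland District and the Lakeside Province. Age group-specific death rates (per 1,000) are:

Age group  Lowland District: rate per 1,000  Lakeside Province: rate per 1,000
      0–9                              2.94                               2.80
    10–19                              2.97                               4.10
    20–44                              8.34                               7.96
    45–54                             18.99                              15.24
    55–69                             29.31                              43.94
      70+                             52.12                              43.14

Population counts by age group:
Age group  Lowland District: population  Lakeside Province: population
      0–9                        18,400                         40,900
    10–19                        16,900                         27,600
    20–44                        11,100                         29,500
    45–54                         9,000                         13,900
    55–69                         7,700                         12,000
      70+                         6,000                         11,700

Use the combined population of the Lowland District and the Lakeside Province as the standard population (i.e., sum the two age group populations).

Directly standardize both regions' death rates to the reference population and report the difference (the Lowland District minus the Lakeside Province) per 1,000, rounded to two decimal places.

-0.34

Combined standard total = 204,700; weights = 0.2897, 0.2174, 0.1983, 0.1119, 0.0962, 0.0865.
The Lowland District: 0.2897×2.94 + 0.2174×2.97 + 0.1983×8.34 + 0.1119×18.99 + 0.0962×29.31 + 0.0865×52.12 = 12.6034 per 1,000.
The Lakeside Province: 0.2897×2.80 + 0.2174×4.10 + 0.1983×7.96 + 0.1119×15.24 + 0.0962×43.94 + 0.0865×43.14 = 12.9451 per 1,000.
Difference = 12.6034 − 12.9451 = -0.3417.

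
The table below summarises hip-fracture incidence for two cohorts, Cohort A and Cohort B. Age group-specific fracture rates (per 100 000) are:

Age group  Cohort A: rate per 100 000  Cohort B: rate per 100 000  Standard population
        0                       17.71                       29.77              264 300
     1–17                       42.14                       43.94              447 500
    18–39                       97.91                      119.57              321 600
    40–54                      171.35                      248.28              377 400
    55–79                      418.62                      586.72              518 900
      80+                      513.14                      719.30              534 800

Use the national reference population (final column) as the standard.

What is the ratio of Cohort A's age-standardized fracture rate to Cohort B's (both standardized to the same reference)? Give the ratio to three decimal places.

Standard total = 2 464 500; weights = 0.1072, 0.1816, 0.1305, 0.1531, 0.2105, 0.2170.
Cohort A: 0.1072×17.71 + 0.1816×42.14 + 0.1305×97.91 + 0.1531×171.35 + 0.2105×418.62 + 0.2170×513.14 = 248.0596 per 100 000.
Cohort B: 0.1072×29.77 + 0.1816×43.94 + 0.1305×119.57 + 0.1531×248.28 + 0.2105×586.72 + 0.2170×719.30 = 344.4174 per 100 000.
Ratio = 248.0596 ÷ 344.4174 = 0.72023.

0.720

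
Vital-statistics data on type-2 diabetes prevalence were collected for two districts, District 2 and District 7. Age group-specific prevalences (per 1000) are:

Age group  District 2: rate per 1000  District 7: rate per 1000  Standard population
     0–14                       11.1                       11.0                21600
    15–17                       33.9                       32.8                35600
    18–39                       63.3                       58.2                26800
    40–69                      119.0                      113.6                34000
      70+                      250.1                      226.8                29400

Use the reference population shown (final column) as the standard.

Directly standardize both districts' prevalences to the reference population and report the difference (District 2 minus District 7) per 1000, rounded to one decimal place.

Standard total = 147400; weights = 0.1465, 0.2415, 0.1818, 0.2307, 0.1995.
District 2: 0.1465×11.1 + 0.2415×33.9 + 0.1818×63.3 + 0.2307×119.0 + 0.1995×250.1 = 98.6566 per 1000.
District 7: 0.1465×11.0 + 0.2415×32.8 + 0.1818×58.2 + 0.2307×113.6 + 0.1995×226.8 = 91.5560 per 1000.
Difference = 98.6566 − 91.5560 = 7.1005.

7.1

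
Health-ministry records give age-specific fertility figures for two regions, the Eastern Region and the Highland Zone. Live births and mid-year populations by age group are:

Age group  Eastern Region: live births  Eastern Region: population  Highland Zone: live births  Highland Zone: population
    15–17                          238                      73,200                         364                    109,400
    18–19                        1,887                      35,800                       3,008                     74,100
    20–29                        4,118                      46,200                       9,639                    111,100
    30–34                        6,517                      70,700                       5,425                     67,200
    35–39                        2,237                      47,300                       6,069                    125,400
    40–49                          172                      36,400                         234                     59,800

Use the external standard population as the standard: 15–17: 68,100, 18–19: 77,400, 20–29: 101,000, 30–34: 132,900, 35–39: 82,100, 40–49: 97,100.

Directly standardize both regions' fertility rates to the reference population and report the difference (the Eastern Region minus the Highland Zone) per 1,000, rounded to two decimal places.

Age-specific rates per 1,000 for the Eastern Region: 3.251, 52.709, 89.134, 92.178, 47.294, 4.725.
For the Highland Zone: 3.327, 40.594, 86.760, 80.729, 48.397, 3.913.
Standard total = 558,600; weights = 0.1219, 0.1386, 0.1808, 0.2379, 0.1470, 0.1738.
The Eastern Region: 0.1219×3.251 + 0.1386×52.709 + 0.1808×89.134 + 0.2379×92.178 + 0.1470×47.294 + 0.1738×4.725 = 53.5192 per 1,000.
The Highland Zone: 0.1219×3.327 + 0.1386×40.594 + 0.1808×86.760 + 0.2379×80.729 + 0.1470×48.397 + 0.1738×3.913 = 48.7174 per 1,000.
Difference = 53.5192 − 48.7174 = 4.8018.

4.80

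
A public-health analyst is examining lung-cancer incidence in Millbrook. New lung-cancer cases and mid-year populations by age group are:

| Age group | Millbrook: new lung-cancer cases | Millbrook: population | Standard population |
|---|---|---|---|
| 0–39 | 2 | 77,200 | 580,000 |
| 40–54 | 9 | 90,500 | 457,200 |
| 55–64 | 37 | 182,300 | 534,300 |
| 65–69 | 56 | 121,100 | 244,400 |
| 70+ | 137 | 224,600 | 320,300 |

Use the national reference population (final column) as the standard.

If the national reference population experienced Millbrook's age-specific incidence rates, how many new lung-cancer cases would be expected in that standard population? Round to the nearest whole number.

477

Age-specific rates per 100,000 for Millbrook: 2.59, 9.94, 20.30, 46.24, 61.00.
Expected new lung-cancer cases = Σ (standard pop × age-specific rate ÷ 100,000)
= 580,000×2.59/100,000 + 457,200×9.94/100,000 + 534,300×20.30/100,000 + 244,400×46.24/100,000 + 320,300×61.00/100,000
= 15.03 + 45.47 + 108.44 + 113.02 + 195.37 = 477.33.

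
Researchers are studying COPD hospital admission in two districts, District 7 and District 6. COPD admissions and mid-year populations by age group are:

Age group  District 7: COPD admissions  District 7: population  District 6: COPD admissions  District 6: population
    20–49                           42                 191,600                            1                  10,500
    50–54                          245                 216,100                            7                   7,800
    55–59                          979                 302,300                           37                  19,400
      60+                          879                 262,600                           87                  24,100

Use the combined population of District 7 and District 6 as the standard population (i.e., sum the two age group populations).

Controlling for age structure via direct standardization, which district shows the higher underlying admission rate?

District 7

Age-specific rates per 10,000 for District 7: 2.19, 11.34, 32.39, 33.47.
For District 6: 0.95, 8.97, 19.07, 36.10.
Combined standard total = 1,034,400; weights = 0.1954, 0.2165, 0.3110, 0.2772.
District 7: 0.1954×2.19 + 0.2165×11.34 + 0.3110×32.39 + 0.2772×33.47 = 22.2316 per 10,000.
District 6: 0.1954×0.95 + 0.2165×8.97 + 0.3110×19.07 + 0.2772×36.10 = 18.0656 per 10,000.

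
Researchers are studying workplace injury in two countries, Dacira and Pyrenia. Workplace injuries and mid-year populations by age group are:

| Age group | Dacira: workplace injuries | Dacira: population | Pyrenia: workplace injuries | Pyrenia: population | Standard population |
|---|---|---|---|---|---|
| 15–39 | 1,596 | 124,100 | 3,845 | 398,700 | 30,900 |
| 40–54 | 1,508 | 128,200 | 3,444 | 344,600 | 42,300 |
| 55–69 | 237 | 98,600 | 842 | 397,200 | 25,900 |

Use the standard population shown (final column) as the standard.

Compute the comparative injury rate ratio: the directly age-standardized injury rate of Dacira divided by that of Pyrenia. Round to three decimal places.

Age-specific rates per 10,000 for Dacira: 128.61, 117.63, 24.04.
For Pyrenia: 96.44, 99.94, 21.20.
Standard total = 99,100; weights = 0.3118, 0.4268, 0.2614.
Dacira: 0.3118×128.61 + 0.4268×117.63 + 0.2614×24.04 = 96.5910 per 10,000.
Pyrenia: 0.3118×96.44 + 0.4268×99.94 + 0.2614×21.20 = 78.2697 per 10,000.
Ratio = 96.5910 ÷ 78.2697 = 1.23408.

1.234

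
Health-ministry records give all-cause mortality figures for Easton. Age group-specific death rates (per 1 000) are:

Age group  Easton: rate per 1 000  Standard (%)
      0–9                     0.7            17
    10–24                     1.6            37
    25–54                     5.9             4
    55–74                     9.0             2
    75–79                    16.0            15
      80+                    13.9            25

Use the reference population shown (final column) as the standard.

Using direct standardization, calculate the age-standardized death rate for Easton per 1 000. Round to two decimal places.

7.00

Standard weights: 0.17, 0.37, 0.04, 0.02, 0.15, 0.25.
Standardized rate: 0.1700×0.7 + 0.3700×1.6 + 0.0400×5.9 + 0.0200×9.0 + 0.1500×16.0 + 0.2500×13.9 = 7.0020 per 1 000.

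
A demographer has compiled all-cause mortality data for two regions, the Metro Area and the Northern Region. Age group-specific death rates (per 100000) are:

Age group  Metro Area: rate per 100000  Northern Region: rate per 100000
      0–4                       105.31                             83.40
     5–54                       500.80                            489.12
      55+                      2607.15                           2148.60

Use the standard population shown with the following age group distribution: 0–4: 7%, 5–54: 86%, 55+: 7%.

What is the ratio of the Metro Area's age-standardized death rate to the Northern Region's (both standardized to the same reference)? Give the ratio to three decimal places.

Standard weights: 0.07, 0.86, 0.07.
The Metro Area: 0.0700×105.31 + 0.8600×500.80 + 0.0700×2607.15 = 620.5602 per 100000.
The Northern Region: 0.0700×83.40 + 0.8600×489.12 + 0.0700×2148.60 = 576.8832 per 100000.
Ratio = 620.5602 ÷ 576.8832 = 1.07571.

1.076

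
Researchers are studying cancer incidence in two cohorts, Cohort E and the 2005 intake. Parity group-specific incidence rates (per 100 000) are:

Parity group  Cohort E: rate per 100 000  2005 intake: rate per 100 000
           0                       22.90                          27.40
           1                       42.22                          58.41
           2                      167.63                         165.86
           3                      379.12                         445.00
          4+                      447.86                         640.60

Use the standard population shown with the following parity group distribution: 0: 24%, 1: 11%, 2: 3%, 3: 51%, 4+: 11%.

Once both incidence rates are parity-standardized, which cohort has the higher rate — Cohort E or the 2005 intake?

Standard weights: 0.24, 0.11, 0.03, 0.51, 0.11.
Cohort E: 0.2400×22.90 + 0.1100×42.22 + 0.0300×167.63 + 0.5100×379.12 + 0.1100×447.86 = 257.7849 per 100 000.
The 2005 intake: 0.2400×27.40 + 0.1100×58.41 + 0.0300×165.86 + 0.5100×445.00 + 0.1100×640.60 = 315.3929 per 100 000.

2005 intake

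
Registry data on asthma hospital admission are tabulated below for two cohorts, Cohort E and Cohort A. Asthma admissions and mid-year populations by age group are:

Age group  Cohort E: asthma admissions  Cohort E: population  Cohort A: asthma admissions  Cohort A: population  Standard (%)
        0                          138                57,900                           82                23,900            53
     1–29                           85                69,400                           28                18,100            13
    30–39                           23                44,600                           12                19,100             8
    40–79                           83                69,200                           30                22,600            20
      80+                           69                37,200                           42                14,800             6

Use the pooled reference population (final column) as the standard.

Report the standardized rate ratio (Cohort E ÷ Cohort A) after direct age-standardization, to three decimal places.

0.724

Age-specific rates per 10,000 for Cohort E: 23.83, 12.25, 5.16, 11.99, 18.55.
For Cohort A: 34.31, 15.47, 6.28, 13.27, 28.38.
Standard weights: 0.53, 0.13, 0.08, 0.20, 0.06.
Cohort E: 0.5300×23.83 + 0.1300×12.25 + 0.0800×5.16 + 0.2000×11.99 + 0.0600×18.55 = 18.1486 per 10,000.
Cohort A: 0.5300×34.31 + 0.1300×15.47 + 0.0800×6.28 + 0.2000×13.27 + 0.0600×28.38 = 25.0553 per 10,000.
Ratio = 18.1486 ÷ 25.0553 = 0.72434.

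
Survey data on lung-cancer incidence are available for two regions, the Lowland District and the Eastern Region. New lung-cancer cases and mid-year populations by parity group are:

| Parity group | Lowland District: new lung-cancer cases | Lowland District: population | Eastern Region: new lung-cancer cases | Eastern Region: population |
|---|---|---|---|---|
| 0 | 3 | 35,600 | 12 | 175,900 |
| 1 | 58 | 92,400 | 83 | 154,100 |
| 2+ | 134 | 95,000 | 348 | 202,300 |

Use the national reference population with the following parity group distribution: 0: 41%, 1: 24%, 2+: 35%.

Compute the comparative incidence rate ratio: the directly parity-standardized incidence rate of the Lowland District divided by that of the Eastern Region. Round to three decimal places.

0.894

Parity-specific rates per 100,000 for the Lowland District: 8.43, 62.77, 141.05.
For the Eastern Region: 6.82, 53.86, 172.02.
Standard weights: 0.41, 0.24, 0.35.
The Lowland District: 0.4100×8.43 + 0.2400×62.77 + 0.3500×141.05 = 67.8884 per 100,000.
The Eastern Region: 0.4100×6.82 + 0.2400×53.86 + 0.3500×172.02 = 75.9313 per 100,000.
Ratio = 67.8884 ÷ 75.9313 = 0.89408.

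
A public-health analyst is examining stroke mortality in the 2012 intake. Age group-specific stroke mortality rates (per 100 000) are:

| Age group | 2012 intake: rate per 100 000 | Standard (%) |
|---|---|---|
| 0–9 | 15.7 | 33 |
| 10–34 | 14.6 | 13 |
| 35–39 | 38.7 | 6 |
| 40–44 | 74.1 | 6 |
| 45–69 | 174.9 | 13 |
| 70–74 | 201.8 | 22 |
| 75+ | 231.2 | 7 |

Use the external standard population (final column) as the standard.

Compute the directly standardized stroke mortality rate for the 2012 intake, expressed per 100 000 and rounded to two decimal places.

97.16

Standard weights: 0.33, 0.13, 0.06, 0.06, 0.13, 0.22, 0.07.
Standardized rate: 0.3300×15.7 + 0.1300×14.6 + 0.0600×38.7 + 0.0600×74.1 + 0.1300×174.9 + 0.2200×201.8 + 0.0700×231.2 = 97.1640 per 100 000.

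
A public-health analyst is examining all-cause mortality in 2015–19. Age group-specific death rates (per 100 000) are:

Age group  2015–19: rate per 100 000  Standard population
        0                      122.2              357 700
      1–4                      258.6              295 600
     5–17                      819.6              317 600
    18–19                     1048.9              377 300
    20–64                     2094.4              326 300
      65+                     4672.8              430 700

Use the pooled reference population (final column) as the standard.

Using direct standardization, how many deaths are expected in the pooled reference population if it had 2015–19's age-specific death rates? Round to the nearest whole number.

34722

Expected deaths = Σ (standard pop × age-specific rate ÷ 100 000)
= 357 700×122.2/100 000 + 295 600×258.6/100 000 + 317 600×819.6/100 000 + 377 300×1048.9/100 000 + 326 300×2094.4/100 000 + 430 700×4672.8/100 000
= 437.11 + 764.42 + 2603.05 + 3957.50 + 6834.03 + 20125.75 = 34721.86.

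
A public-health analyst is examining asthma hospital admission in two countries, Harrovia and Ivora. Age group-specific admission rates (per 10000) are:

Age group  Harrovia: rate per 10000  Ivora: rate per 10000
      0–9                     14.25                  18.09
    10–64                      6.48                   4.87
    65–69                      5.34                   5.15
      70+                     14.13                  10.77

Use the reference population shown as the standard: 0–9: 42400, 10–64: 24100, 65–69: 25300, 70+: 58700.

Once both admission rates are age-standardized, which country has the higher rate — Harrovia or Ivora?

Standard total = 150500; weights = 0.2817, 0.1601, 0.1681, 0.3900.
Harrovia: 0.2817×14.25 + 0.1601×6.48 + 0.1681×5.34 + 0.3900×14.13 = 11.4611 per 10000.
Ivora: 0.2817×18.09 + 0.1601×4.87 + 0.1681×5.15 + 0.3900×10.77 = 10.9427 per 10000.

Harrovia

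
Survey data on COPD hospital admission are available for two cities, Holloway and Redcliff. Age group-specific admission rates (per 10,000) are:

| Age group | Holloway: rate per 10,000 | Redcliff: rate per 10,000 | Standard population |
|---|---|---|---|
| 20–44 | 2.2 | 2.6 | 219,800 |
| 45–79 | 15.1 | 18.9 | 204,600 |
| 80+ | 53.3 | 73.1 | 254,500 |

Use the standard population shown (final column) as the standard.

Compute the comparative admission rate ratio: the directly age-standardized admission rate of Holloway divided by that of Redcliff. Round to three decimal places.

Standard total = 678,900; weights = 0.3238, 0.3014, 0.3749.
Holloway: 0.3238×2.2 + 0.3014×15.1 + 0.3749×53.3 = 25.2436 per 10,000.
Redcliff: 0.3238×2.6 + 0.3014×18.9 + 0.3749×73.1 = 33.9407 per 10,000.
Ratio = 25.2436 ÷ 33.9407 = 0.74375.

0.744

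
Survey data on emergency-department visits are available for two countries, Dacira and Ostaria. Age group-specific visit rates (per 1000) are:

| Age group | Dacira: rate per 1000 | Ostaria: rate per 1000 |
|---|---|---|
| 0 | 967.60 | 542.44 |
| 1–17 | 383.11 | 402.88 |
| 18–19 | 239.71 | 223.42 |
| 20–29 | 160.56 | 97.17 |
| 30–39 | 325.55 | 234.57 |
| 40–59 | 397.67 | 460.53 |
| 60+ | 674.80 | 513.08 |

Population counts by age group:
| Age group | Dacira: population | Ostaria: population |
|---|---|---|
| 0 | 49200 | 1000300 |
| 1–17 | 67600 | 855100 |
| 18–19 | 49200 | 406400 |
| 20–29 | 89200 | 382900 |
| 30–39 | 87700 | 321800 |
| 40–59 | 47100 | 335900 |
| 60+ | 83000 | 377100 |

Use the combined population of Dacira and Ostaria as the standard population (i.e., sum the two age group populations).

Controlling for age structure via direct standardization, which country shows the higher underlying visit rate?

Combined standard total = 4152500; weights = 0.2527, 0.2222, 0.1097, 0.1137, 0.0986, 0.0922, 0.1108.
Dacira: 0.2527×967.60 + 0.2222×383.11 + 0.1097×239.71 + 0.1137×160.56 + 0.0986×325.55 + 0.0922×397.67 + 0.1108×674.80 = 517.7844 per 1000.
Ostaria: 0.2527×542.44 + 0.2222×402.88 + 0.1097×223.42 + 0.1137×97.17 + 0.0986×234.57 + 0.0922×460.53 + 0.1108×513.08 = 384.6357 per 1000.

Dacira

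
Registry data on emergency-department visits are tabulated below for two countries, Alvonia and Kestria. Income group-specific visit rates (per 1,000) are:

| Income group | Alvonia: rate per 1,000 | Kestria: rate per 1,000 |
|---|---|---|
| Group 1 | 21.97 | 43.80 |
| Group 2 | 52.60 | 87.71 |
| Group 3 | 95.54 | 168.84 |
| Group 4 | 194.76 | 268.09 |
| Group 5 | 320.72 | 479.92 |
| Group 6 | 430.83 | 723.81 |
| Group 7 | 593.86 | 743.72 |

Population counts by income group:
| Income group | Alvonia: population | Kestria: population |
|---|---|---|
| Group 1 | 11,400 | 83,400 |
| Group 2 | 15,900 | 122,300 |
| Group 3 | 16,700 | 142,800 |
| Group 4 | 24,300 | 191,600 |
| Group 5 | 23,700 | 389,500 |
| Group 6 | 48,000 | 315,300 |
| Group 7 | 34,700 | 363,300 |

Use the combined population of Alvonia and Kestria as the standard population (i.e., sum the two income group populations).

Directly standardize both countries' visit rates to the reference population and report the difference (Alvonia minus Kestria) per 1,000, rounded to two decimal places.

-149.37

Combined standard total = 1,782,900; weights = 0.0532, 0.0775, 0.0895, 0.1211, 0.2318, 0.2038, 0.2232.
Alvonia: 0.0532×21.97 + 0.0775×52.60 + 0.0895×95.54 + 0.1211×194.76 + 0.2318×320.72 + 0.2038×430.83 + 0.2232×593.86 = 332.0645 per 1,000.
Kestria: 0.0532×43.80 + 0.0775×87.71 + 0.0895×168.84 + 0.1211×268.09 + 0.2318×479.92 + 0.2038×723.81 + 0.2232×743.72 = 481.4336 per 1,000.
Difference = 332.0645 − 481.4336 = -149.3692.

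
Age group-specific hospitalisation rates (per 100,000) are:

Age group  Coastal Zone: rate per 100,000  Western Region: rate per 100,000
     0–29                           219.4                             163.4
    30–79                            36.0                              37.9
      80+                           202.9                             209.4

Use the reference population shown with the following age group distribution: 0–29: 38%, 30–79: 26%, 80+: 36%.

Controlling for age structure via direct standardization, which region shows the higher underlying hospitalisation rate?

Standard weights: 0.38, 0.26, 0.36.
The Coastal Zone: 0.3800×219.4 + 0.2600×36.0 + 0.3600×202.9 = 165.7760 per 100,000.
The Western Region: 0.3800×163.4 + 0.2600×37.9 + 0.3600×209.4 = 147.3300 per 100,000.

Coastal Zone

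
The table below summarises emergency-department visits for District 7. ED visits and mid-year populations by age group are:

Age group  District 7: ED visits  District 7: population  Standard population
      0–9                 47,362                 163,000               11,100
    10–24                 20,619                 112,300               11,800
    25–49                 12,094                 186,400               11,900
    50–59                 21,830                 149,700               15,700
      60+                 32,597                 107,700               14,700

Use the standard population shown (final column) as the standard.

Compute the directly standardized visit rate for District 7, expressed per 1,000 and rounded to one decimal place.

Age-specific rates per 1,000 for District 7: 290.564, 183.606, 64.882, 145.825, 302.665.
Standard total = 65,200; weights = 0.1702, 0.1810, 0.1825, 0.2408, 0.2255.
Standardized rate: 0.1702×290.564 + 0.1810×183.606 + 0.1825×64.882 + 0.2408×145.825 + 0.2255×302.665 = 197.8917 per 1,000.

197.9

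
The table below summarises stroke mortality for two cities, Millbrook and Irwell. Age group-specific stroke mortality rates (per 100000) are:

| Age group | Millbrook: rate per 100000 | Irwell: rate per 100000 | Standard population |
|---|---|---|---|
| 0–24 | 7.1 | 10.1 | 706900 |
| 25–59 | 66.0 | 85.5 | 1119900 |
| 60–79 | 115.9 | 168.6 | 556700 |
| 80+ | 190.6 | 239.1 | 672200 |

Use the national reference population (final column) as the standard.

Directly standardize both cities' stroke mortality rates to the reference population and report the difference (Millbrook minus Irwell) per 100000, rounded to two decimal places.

Standard total = 3055700; weights = 0.2313, 0.3665, 0.1822, 0.2200.
Millbrook: 0.2313×7.1 + 0.3665×66.0 + 0.1822×115.9 + 0.2200×190.6 = 88.8750 per 100000.
Irwell: 0.2313×10.1 + 0.3665×85.5 + 0.1822×168.6 + 0.2200×239.1 = 116.9859 per 100000.
Difference = 88.8750 − 116.9859 = -28.1109.

-28.11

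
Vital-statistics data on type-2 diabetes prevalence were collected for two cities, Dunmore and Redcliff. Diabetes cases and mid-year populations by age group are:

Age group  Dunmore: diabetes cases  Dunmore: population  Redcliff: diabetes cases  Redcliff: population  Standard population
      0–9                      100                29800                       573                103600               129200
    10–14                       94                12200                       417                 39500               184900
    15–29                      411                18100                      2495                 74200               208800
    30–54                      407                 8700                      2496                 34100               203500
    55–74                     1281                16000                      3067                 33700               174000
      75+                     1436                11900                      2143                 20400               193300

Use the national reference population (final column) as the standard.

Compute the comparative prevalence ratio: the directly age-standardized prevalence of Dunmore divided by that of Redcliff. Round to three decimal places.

Age-specific rates per 1000 for Dunmore: 3.356, 7.705, 22.707, 46.782, 80.062, 120.672.
For Redcliff: 5.531, 10.557, 33.625, 73.196, 91.009, 105.049.
Standard total = 1093700; weights = 0.1181, 0.1691, 0.1909, 0.1861, 0.1591, 0.1767.
Dunmore: 0.1181×3.356 + 0.1691×7.705 + 0.1909×22.707 + 0.1861×46.782 + 0.1591×80.062 + 0.1767×120.672 = 48.8035 per 1000.
Redcliff: 0.1181×5.531 + 0.1691×10.557 + 0.1909×33.625 + 0.1861×73.196 + 0.1591×91.009 + 0.1767×105.049 = 55.5221 per 1000.
Ratio = 48.8035 ÷ 55.5221 = 0.87899.

0.879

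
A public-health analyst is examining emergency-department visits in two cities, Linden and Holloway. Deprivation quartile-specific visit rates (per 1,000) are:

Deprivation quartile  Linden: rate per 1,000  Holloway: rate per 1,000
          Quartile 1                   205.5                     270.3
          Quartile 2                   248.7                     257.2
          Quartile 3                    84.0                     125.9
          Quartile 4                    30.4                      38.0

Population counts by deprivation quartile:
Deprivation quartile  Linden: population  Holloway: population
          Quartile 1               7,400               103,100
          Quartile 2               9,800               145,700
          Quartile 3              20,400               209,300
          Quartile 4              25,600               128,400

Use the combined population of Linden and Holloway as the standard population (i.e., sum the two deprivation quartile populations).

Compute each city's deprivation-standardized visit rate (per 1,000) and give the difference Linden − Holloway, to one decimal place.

-29.7

Combined standard total = 649,700; weights = 0.1701, 0.2393, 0.3535, 0.2370.
Linden: 0.1701×205.5 + 0.2393×248.7 + 0.3535×84.0 + 0.2370×30.4 = 131.3791 per 1,000.
Holloway: 0.1701×270.3 + 0.2393×257.2 + 0.3535×125.9 + 0.2370×38.0 = 161.0497 per 1,000.
Difference = 131.3791 − 161.0497 = -29.6706.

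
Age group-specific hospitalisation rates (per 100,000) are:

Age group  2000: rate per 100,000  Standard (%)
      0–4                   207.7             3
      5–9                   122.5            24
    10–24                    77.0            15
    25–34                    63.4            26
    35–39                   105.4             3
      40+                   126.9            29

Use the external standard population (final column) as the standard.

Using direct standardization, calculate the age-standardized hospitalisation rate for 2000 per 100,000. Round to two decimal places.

103.63

Standard weights: 0.03, 0.24, 0.15, 0.26, 0.03, 0.29.
Standardized rate: 0.0300×207.7 + 0.2400×122.5 + 0.1500×77.0 + 0.2600×63.4 + 0.0300×105.4 + 0.2900×126.9 = 103.6280 per 100,000.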